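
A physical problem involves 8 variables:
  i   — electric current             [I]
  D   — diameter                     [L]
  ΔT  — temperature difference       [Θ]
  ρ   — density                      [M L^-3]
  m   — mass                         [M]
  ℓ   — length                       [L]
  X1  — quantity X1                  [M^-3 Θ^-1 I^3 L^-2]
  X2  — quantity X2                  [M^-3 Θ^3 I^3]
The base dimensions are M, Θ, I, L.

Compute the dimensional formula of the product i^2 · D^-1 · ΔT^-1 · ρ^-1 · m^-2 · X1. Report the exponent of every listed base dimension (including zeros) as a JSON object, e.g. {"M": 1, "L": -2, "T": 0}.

{"M": -6, "Θ": -2, "I": 5, "L": 0}

Dimensional matrix (M×Θ×I×L by i×D×ΔT×ρ×m×ℓ×X1×X2):
  M: [ 0  0  0  1  1  0 -3 -3]
  Θ: [ 0  0  1  0  0  0 -1  3]
  I: [ 1  0  0  0  0  0  3  3]
  L: [ 0  1  0 -3  0  1 -2  0]
  [M]: (2)·0+(-1)·0+(-1)·0+(-1)·1+(-2)·1+(1)·-3 = -6
  [Θ]: (2)·0+(-1)·0+(-1)·1+(-1)·0+(-2)·0+(1)·-1 = -2
  [I]: (2)·1+(-1)·0+(-1)·0+(-1)·0+(-2)·0+(1)·3 = 5
  [L]: (2)·0+(-1)·1+(-1)·0+(-1)·-3+(-2)·0+(1)·-2 = 0
⇒ M^-6 Θ^-2 I^5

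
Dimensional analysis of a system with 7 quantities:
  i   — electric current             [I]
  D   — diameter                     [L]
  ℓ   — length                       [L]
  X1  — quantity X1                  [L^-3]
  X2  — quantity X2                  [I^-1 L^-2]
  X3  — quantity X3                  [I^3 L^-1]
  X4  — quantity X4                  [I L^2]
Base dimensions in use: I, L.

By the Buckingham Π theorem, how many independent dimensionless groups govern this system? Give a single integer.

Dimensional matrix (I×L by i×D×ℓ×X1×X2×X3×X4):
  I: [ 1  0  0  0 -1  3  1]
  L: [ 0  1  1 -3 -2 -1  2]
RREF → pivots at {i,D} ⇒ r = 2
7 vars − rank 2 = 5 Π groups

5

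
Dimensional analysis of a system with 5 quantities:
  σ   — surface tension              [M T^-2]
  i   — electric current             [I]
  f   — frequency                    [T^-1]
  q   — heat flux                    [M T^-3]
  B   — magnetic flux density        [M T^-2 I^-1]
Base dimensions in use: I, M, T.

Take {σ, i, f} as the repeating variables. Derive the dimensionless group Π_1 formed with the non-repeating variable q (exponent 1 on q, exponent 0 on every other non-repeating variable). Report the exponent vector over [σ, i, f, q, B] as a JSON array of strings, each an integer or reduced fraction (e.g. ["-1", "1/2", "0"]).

["-1", "0", "-1", "1", "0"]

Dimensional matrix (I×M×T by σ×i×f×q×B):
  I: [ 0  1  0  0 -1]
  M: [ 1  0  0  1  1]
  T: [-2  0 -1 -3 -2]
Row reduction gives pivot columns σ,i,f; rank = 3
Repeat: σ,i,f; free: q,B
RREF:
  r0: [   1    0    0    1    1]
  r1: [   0    1    0    0   -1]
  r2: [   0    0    1    1    0]
Fix exponent of q at 1, B at 0; solve each RREF row for its pivot's exponent:
  r0: exp(σ) + (1)·1 = 0 ⇒ exp(σ) = -1
  r1: exp(i) + (0)·1 = 0 ⇒ exp(i) = 0
  r2: exp(f) + (1)·1 = 0 ⇒ exp(f) = -1
Π_1 = σ^-1 · f^-1 · q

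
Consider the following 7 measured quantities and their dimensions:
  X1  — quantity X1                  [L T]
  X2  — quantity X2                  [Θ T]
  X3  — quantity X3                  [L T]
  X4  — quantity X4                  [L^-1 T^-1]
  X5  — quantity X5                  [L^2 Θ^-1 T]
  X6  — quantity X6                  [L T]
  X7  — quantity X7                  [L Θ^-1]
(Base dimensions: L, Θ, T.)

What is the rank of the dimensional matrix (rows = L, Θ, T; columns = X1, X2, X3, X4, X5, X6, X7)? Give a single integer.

Write exponents as rows L,Θ,T / cols X1,X2,X3,X4,X5,X6,X7:
  L: [ 1  0  1 -1  2  1  1]
  Θ: [ 0  1  0  0 -1  0 -1]
  T: [ 1  1  1 -1  1  1  0]
Row reduction gives pivot columns X1,X2; rank = 2

2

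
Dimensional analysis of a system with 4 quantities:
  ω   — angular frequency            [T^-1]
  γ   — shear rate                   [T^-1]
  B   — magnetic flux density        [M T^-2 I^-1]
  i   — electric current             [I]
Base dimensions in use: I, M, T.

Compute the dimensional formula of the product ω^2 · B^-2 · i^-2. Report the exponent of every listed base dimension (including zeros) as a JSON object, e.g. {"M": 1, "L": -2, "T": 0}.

{"I": 0, "M": -2, "T": 2}

Write exponents as rows I,M,T / cols ω,γ,B,i:
  I: [ 0  0 -1  1]
  M: [ 0  0  1  0]
  T: [-1 -1 -2  0]
  [I]: (2)·0+(-2)·-1+(-2)·1 = 0
  [M]: (2)·0+(-2)·1+(-2)·0 = -2
  [T]: (2)·-1+(-2)·-2+(-2)·0 = 2
⇒ M^-2 T^2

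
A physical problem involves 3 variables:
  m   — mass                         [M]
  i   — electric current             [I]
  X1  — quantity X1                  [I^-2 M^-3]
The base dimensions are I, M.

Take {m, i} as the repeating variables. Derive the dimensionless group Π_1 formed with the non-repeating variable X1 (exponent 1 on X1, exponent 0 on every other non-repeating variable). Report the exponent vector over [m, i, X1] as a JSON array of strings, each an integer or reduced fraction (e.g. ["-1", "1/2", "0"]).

Dimensional matrix (I×M by m×i×X1):
  I: [ 0  1 -2]
  M: [ 1  0 -3]
Echelon form has 2 nonzero rows (pivots: m,i)
Repeat: m,i; free: X1
RREF:
  r0: [   1    0   -3]
  r1: [   0    1   -2]
Fix exponent of X1 at 1; solve each RREF row for its pivot's exponent:
  r0: exp(m) + (-3)·1 = 0 ⇒ exp(m) = 3
  r1: exp(i) + (-2)·1 = 0 ⇒ exp(i) = 2
Π_1 = m^3 · i^2 · X1

["3", "2", "1"]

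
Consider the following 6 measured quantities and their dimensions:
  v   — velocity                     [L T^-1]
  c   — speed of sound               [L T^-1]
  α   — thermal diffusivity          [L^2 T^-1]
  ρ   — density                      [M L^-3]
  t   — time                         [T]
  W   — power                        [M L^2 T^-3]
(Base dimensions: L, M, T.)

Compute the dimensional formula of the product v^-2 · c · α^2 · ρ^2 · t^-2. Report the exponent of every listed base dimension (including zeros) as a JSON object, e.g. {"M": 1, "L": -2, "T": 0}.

{"L": -3, "M": 2, "T": -3}

Dimensional matrix (L×M×T by v×c×α×ρ×t×W):
  L: [ 1  1  2 -3  0  2]
  M: [ 0  0  0  1  0  1]
  T: [-1 -1 -1  0  1 -3]
  [L]: (-2)·1+(1)·1+(2)·2+(2)·-3+(-2)·0 = -3
  [M]: (-2)·0+(1)·0+(2)·0+(2)·1+(-2)·0 = 2
  [T]: (-2)·-1+(1)·-1+(2)·-1+(2)·0+(-2)·1 = -3
⇒ L^-3 M^2 T^-3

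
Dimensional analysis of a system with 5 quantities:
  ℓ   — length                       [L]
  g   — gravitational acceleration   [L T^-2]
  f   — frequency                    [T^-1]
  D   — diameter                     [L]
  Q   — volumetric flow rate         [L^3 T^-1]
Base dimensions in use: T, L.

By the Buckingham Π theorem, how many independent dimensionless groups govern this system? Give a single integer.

3

Write exponents as rows T,L / cols ℓ,g,f,D,Q:
  T: [ 0 -2 -1  0 -1]
  L: [ 1  1  0  1  3]
RREF → pivots at {ℓ,g} ⇒ r = 2
n=5, r=2 ⇒ 3 dimensionless groups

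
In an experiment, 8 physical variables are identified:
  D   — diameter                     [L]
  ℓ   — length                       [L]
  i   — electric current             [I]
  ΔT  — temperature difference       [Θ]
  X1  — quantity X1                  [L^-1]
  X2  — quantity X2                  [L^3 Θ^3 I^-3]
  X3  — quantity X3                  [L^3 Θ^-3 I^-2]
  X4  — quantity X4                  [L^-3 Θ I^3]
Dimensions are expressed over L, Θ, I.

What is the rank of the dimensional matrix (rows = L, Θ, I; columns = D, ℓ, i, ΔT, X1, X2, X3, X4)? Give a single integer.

3

Dimensional matrix (L×Θ×I by D×ℓ×i×ΔT×X1×X2×X3×X4):
  L: [ 1  1  0  0 -1  3  3 -3]
  Θ: [ 0  0  0  1  0  3 -3  1]
  I: [ 0  0  1  0  0 -3 -2  3]
Row reduction gives pivot columns D,i,ΔT; rank = 3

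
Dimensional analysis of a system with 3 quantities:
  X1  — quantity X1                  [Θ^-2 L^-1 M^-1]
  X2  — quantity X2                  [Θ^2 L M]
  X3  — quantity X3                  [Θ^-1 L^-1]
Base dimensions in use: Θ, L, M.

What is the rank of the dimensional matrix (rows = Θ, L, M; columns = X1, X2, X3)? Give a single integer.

2

Exponent matrix [Θ,L,M] × [X1,X2,X3]:
  Θ: [-2  2 -1]
  L: [-1  1 -1]
  M: [-1  1  0]
RREF → pivots at {X1,X3} ⇒ r = 2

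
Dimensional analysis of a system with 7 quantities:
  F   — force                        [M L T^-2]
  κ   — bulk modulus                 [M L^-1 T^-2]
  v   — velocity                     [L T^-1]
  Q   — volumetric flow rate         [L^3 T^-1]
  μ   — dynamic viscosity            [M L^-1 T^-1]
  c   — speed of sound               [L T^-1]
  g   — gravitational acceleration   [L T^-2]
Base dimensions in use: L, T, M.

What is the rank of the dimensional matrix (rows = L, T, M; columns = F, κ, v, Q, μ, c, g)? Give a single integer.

3

Exponent matrix [L,T,M] × [F,κ,v,Q,μ,c,g]:
  L: [ 1 -1  1  3 -1  1  1]
  T: [-2 -2 -1 -1 -1 -1 -2]
  M: [ 1  1  0  0  1  0  0]
Row reduction gives pivot columns F,κ,v; rank = 3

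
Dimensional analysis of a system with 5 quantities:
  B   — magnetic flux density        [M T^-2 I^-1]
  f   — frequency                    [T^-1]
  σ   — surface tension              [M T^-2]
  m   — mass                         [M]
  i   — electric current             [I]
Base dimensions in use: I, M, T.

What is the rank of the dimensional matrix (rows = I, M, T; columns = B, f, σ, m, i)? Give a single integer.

Exponent matrix [I,M,T] × [B,f,σ,m,i]:
  I: [-1  0  0  0  1]
  M: [ 1  0  1  1  0]
  T: [-2 -1 -2  0  0]
RREF → pivots at {B,f,σ} ⇒ r = 3

3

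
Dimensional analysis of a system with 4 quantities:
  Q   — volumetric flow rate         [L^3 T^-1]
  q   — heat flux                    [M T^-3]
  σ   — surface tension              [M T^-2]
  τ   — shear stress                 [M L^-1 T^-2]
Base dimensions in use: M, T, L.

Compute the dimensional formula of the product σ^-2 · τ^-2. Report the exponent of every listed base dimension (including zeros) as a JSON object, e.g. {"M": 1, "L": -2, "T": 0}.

{"M": -4, "T": 8, "L": 2}

Write exponents as rows M,T,L / cols Q,q,σ,τ:
  M: [ 0  1  1  1]
  T: [-1 -3 -2 -2]
  L: [ 3  0  0 -1]
  [M]: (-2)·1+(-2)·1 = -4
  [T]: (-2)·-2+(-2)·-2 = 8
  [L]: (-2)·0+(-2)·-1 = 2
⇒ M^-4 T^8 L^2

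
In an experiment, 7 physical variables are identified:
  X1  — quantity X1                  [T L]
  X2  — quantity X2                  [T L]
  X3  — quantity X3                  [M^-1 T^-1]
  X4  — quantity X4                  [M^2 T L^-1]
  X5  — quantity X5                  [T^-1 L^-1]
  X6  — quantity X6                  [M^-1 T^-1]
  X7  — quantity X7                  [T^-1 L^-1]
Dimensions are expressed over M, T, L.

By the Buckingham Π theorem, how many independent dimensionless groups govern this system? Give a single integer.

5

Write exponents as rows M,T,L / cols X1,X2,X3,X4,X5,X6,X7:
  M: [ 0  0 -1  2  0 -1  0]
  T: [ 1  1 -1  1 -1 -1 -1]
  L: [ 1  1  0 -1 -1  0 -1]
RREF → pivots at {X1,X3} ⇒ r = 2
n=7, r=2 ⇒ 5 dimensionless groups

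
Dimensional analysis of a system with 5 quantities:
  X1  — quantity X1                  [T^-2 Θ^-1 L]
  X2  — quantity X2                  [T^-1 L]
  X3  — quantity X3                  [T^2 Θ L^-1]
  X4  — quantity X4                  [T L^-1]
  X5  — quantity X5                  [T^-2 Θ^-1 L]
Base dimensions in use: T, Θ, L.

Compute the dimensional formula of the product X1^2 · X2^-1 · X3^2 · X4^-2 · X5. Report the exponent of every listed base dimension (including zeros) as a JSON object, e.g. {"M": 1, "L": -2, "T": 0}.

Write exponents as rows T,Θ,L / cols X1,X2,X3,X4,X5:
  T: [-2 -1  2  1 -2]
  Θ: [-1  0  1  0 -1]
  L: [ 1  1 -1 -1  1]
  [T]: (2)·-2+(-1)·-1+(2)·2+(-2)·1+(1)·-2 = -3
  [Θ]: (2)·-1+(-1)·0+(2)·1+(-2)·0+(1)·-1 = -1
  [L]: (2)·1+(-1)·1+(2)·-1+(-2)·-1+(1)·1 = 2
⇒ T^-3 Θ^-1 L^2

{"T": -3, "Θ": -1, "L": 2}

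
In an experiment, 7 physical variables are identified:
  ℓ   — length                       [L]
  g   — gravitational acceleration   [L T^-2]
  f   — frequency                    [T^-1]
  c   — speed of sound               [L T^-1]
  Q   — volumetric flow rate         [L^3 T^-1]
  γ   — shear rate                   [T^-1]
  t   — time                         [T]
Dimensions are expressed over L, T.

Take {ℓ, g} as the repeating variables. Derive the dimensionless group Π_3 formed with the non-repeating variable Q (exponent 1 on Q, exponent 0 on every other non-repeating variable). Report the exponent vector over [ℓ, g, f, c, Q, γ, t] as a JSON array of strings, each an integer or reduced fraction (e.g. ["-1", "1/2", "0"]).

Dimensional matrix (L×T by ℓ×g×f×c×Q×γ×t):
  L: [ 1  1  0  1  3  0  0]
  T: [ 0 -2 -1 -1 -1 -1  1]
Row reduction gives pivot columns ℓ,g; rank = 2
Pivot set = {ℓ,g}, free = {f,c,Q,γ,t}
RREF:
  r0: [   1    0 -1/2  1/2  5/2 -1/2  1/2]
  r1: [   0    1  1/2  1/2  1/2  1/2 -1/2]
Fix exponent of Q at 1, f at 0, c at 0, γ at 0, t at 0; solve each RREF row for its pivot's exponent:
  r0: exp(ℓ) + (5/2)·1 = 0 ⇒ exp(ℓ) = -5/2
  r1: exp(g) + (1/2)·1 = 0 ⇒ exp(g) = -1/2
Π_3 = ℓ^(-5/2) · g^(-1/2) · Q

["-5/2", "-1/2", "0", "0", "1", "0", "0"]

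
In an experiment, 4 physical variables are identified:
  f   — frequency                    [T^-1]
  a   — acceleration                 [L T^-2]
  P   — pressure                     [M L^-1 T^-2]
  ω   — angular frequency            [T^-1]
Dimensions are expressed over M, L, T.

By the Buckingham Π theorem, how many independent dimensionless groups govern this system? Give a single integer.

1

Write exponents as rows M,L,T / cols f,a,P,ω:
  M: [ 0  0  1  0]
  L: [ 0  1 -1  0]
  T: [-1 -2 -2 -1]
Echelon form has 3 nonzero rows (pivots: f,a,P)
Π count = n − r = 4 − 3 = 1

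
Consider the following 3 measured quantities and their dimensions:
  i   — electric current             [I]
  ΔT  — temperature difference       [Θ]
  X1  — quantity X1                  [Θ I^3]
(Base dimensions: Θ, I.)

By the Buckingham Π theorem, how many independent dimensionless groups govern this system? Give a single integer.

Dimensional matrix (Θ×I by i×ΔT×X1):
  Θ: [ 0  1  1]
  I: [ 1  0  3]
Echelon form has 2 nonzero rows (pivots: i,ΔT)
Π count = n − r = 3 − 2 = 1

1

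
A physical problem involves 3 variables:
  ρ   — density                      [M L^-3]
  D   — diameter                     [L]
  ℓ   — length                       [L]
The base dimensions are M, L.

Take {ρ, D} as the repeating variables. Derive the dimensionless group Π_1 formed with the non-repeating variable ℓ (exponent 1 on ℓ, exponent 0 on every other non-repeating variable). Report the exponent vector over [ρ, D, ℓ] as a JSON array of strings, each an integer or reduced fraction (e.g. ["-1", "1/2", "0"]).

Exponent matrix [M,L] × [ρ,D,ℓ]:
  M: [ 1  0  0]
  L: [-3  1  1]
Echelon form has 2 nonzero rows (pivots: ρ,D)
Repeat: ρ,D; free: ℓ
RREF:
  r0: [   1    0    0]
  r1: [   0    1    1]
Fix exponent of ℓ at 1; solve each RREF row for its pivot's exponent:
  r0: exp(ρ) + (0)·1 = 0 ⇒ exp(ρ) = 0
  r1: exp(D) + (1)·1 = 0 ⇒ exp(D) = -1
Π_1 = D^-1 · ℓ

["0", "-1", "1"]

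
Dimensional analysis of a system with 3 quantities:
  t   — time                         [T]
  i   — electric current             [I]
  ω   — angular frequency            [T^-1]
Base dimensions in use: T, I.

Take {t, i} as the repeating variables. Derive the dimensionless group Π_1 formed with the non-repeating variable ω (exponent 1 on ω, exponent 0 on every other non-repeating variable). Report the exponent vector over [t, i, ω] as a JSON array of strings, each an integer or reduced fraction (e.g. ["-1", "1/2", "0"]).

["1", "0", "1"]

Write exponents as rows T,I / cols t,i,ω:
  T: [ 1  0 -1]
  I: [ 0  1  0]
Echelon form has 2 nonzero rows (pivots: t,i)
Pivot set = {t,i}, free = {ω}
RREF:
  r0: [   1    0   -1]
  r1: [   0    1    0]
Fix exponent of ω at 1; solve each RREF row for its pivot's exponent:
  r0: exp(t) + (-1)·1 = 0 ⇒ exp(t) = 1
  r1: exp(i) + (0)·1 = 0 ⇒ exp(i) = 0
Π_1 = t · ω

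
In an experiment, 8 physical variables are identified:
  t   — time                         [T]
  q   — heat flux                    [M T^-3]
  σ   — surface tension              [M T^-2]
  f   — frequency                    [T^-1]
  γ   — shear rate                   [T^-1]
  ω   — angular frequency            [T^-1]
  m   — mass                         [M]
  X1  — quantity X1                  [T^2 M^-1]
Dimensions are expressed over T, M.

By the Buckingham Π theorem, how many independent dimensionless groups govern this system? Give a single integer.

Dimensional matrix (T×M by t×q×σ×f×γ×ω×m×X1):
  T: [ 1 -3 -2 -1 -1 -1  0  2]
  M: [ 0  1  1  0  0  0  1 -1]
Echelon form has 2 nonzero rows (pivots: t,q)
8 vars − rank 2 = 6 Π groups

6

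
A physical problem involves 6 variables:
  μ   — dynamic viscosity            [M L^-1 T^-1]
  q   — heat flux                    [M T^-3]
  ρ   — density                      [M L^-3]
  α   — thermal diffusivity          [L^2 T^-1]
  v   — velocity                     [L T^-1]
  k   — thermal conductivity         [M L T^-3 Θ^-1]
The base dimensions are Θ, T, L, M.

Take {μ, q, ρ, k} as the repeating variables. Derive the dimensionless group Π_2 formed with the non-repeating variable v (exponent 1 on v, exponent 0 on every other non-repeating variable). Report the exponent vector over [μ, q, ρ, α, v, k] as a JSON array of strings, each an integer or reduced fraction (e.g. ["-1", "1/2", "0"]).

Exponent matrix [Θ,T,L,M] × [μ,q,ρ,α,v,k]:
  Θ: [ 0  0  0  0  0 -1]
  T: [-1 -3  0 -1 -1 -3]
  L: [-1  0 -3  2  1  1]
  M: [ 1  1  1  0  0  1]
Row reduction gives pivot columns μ,q,ρ,k; rank = 4
Repeat: μ,q,ρ,k; free: α,v
RREF:
  r0: [   1    0    0    1    0    0]
  r1: [   0    1    0    0  1/3    0]
  r2: [   0    0    1   -1 -1/3    0]
  r3: [   0    0    0    0    0    1]
Fix exponent of v at 1, α at 0; solve each RREF row for its pivot's exponent:
  r0: exp(μ) + (0)·1 = 0 ⇒ exp(μ) = 0
  r1: exp(q) + (1/3)·1 = 0 ⇒ exp(q) = -1/3
  r2: exp(ρ) + (-1/3)·1 = 0 ⇒ exp(ρ) = 1/3
  r3: exp(k) + (0)·1 = 0 ⇒ exp(k) = 0
Π_2 = q^(-1/3) · ρ^(1/3) · v

["0", "-1/3", "1/3", "0", "1", "0"]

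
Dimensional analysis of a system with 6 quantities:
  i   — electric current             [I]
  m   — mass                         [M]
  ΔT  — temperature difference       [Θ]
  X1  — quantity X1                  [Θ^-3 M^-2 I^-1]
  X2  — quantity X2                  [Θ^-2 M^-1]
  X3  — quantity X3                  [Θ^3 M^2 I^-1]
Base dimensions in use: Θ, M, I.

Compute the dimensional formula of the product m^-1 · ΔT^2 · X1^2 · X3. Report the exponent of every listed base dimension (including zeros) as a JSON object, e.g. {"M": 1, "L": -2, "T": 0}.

{"Θ": -1, "M": -3, "I": -3}

Write exponents as rows Θ,M,I / cols i,m,ΔT,X1,X2,X3:
  Θ: [ 0  0  1 -3 -2  3]
  M: [ 0  1  0 -2 -1  2]
  I: [ 1  0  0 -1  0 -1]
  [Θ]: (-1)·0+(2)·1+(2)·-3+(1)·3 = -1
  [M]: (-1)·1+(2)·0+(2)·-2+(1)·2 = -3
  [I]: (-1)·0+(2)·0+(2)·-1+(1)·-1 = -3
⇒ Θ^-1 M^-3 I^-3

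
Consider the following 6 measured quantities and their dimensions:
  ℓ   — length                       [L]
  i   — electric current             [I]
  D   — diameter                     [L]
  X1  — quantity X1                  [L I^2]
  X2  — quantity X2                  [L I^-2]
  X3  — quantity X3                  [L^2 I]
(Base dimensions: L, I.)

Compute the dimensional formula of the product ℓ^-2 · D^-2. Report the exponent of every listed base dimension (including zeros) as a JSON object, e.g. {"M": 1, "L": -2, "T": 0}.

{"L": -4, "I": 0}

Dimensional matrix (L×I by ℓ×i×D×X1×X2×X3):
  L: [ 1  0  1  1  1  2]
  I: [ 0  1  0  2 -2  1]
  [L]: (-2)·1+(-2)·1 = -4
  [I]: (-2)·0+(-2)·0 = 0
⇒ L^-4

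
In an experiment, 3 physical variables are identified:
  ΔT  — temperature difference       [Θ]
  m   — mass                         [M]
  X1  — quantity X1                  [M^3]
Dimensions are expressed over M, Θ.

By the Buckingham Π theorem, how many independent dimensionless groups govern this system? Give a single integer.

1

Exponent matrix [M,Θ] × [ΔT,m,X1]:
  M: [ 0  1  3]
  Θ: [ 1  0  0]
RREF → pivots at {ΔT,m} ⇒ r = 2
Π count = n − r = 3 − 2 = 1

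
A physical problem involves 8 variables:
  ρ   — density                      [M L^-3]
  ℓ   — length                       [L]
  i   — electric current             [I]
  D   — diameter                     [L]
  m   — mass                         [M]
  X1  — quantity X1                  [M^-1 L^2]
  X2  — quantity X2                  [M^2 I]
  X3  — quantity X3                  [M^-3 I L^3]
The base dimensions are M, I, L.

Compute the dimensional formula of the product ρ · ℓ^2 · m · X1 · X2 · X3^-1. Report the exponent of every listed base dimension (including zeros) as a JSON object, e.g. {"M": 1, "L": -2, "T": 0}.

{"M": 6, "I": 0, "L": -2}

Dimensional matrix (M×I×L by ρ×ℓ×i×D×m×X1×X2×X3):
  M: [ 1  0  0  0  1 -1  2 -3]
  I: [ 0  0  1  0  0  0  1  1]
  L: [-3  1  0  1  0  2  0  3]
  [M]: (1)·1+(2)·0+(1)·1+(1)·-1+(1)·2+(-1)·-3 = 6
  [I]: (1)·0+(2)·0+(1)·0+(1)·0+(1)·1+(-1)·1 = 0
  [L]: (1)·-3+(2)·1+(1)·0+(1)·2+(1)·0+(-1)·3 = -2
⇒ M^6 L^-2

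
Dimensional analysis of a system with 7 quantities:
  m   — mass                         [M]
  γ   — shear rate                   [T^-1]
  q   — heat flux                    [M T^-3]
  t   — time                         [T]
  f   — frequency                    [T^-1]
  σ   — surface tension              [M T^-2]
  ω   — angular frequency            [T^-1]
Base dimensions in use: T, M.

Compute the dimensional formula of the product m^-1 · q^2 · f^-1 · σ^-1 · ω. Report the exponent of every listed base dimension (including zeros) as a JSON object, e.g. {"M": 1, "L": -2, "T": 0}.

{"T": -4, "M": 0}

Write exponents as rows T,M / cols m,γ,q,t,f,σ,ω:
  T: [ 0 -1 -3  1 -1 -2 -1]
  M: [ 1  0  1  0  0  1  0]
  [T]: (-1)·0+(2)·-3+(-1)·-1+(-1)·-2+(1)·-1 = -4
  [M]: (-1)·1+(2)·1+(-1)·0+(-1)·1+(1)·0 = 0
⇒ T^-4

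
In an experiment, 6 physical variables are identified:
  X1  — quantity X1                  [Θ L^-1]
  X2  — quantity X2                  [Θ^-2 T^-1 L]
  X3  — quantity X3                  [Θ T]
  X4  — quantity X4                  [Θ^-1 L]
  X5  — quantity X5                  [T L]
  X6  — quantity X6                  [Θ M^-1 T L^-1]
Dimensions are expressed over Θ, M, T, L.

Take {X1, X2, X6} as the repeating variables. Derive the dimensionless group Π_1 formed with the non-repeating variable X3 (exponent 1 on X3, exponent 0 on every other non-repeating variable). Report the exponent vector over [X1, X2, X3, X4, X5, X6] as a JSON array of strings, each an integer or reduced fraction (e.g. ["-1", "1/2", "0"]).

["1", "1", "1", "0", "0", "0"]

Write exponents as rows Θ,M,T,L / cols X1,X2,X3,X4,X5,X6:
  Θ: [ 1 -2  1 -1  0  1]
  M: [ 0  0  0  0  0 -1]
  T: [ 0 -1  1  0  1  1]
  L: [-1  1  0  1  1 -1]
RREF → pivots at {X1,X2,X6} ⇒ r = 3
Repeat: X1,X2,X6; free: X3,X4,X5
RREF:
  r0: [   1    0   -1   -1   -2    0]
  r1: [   0    1   -1    0   -1    0]
  r2: [   0    0    0    0    0    1]
  r3: [   0    0    0    0    0    0]
Fix exponent of X3 at 1, X4 at 0, X5 at 0; solve each RREF row for its pivot's exponent:
  r0: exp(X1) + (-1)·1 = 0 ⇒ exp(X1) = 1
  r1: exp(X2) + (-1)·1 = 0 ⇒ exp(X2) = 1
  r2: exp(X6) + (0)·1 = 0 ⇒ exp(X6) = 0
Π_1 = X1 · X2 · X3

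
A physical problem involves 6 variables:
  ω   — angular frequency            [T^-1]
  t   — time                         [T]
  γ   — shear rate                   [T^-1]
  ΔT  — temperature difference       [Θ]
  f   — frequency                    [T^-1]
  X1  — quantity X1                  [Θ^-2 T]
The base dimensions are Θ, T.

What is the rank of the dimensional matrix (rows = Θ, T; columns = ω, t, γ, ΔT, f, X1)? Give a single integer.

Dimensional matrix (Θ×T by ω×t×γ×ΔT×f×X1):
  Θ: [ 0  0  0  1  0 -2]
  T: [-1  1 -1  0 -1  1]
Row reduction gives pivot columns ω,ΔT; rank = 2

2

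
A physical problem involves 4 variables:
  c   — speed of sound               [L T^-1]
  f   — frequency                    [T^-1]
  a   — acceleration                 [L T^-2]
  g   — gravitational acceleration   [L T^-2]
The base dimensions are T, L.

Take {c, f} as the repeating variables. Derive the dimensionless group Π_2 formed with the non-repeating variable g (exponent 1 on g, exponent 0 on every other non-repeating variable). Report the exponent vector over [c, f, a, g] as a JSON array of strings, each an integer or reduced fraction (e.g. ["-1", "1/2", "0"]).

Exponent matrix [T,L] × [c,f,a,g]:
  T: [-1 -1 -2 -2]
  L: [ 1  0  1  1]
RREF → pivots at {c,f} ⇒ r = 2
Pivot set = {c,f}, free = {a,g}
RREF:
  r0: [   1    0    1    1]
  r1: [   0    1    1    1]
Fix exponent of g at 1, a at 0; solve each RREF row for its pivot's exponent:
  r0: exp(c) + (1)·1 = 0 ⇒ exp(c) = -1
  r1: exp(f) + (1)·1 = 0 ⇒ exp(f) = -1
Π_2 = c^-1 · f^-1 · g

["-1", "-1", "0", "1"]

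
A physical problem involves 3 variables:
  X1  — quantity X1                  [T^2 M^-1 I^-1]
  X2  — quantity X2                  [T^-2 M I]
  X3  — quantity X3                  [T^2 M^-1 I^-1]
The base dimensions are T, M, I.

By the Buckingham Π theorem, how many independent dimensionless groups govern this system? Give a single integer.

Dimensional matrix (T×M×I by X1×X2×X3):
  T: [ 2 -2  2]
  M: [-1  1 -1]
  I: [-1  1 -1]
Echelon form has 1 nonzero rows (pivots: X1)
3 vars − rank 1 = 2 Π groups

2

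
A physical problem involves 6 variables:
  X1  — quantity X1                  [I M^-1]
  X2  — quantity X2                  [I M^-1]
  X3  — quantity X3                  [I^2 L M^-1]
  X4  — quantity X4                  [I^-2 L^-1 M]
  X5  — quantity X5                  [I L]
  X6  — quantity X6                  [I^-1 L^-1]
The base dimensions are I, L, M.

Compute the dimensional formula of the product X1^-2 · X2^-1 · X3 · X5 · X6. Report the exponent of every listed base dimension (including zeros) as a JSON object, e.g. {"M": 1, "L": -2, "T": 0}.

Exponent matrix [I,L,M] × [X1,X2,X3,X4,X5,X6]:
  I: [ 1  1  2 -2  1 -1]
  L: [ 0  0  1 -1  1 -1]
  M: [-1 -1 -1  1  0  0]
  [I]: (-2)·1+(-1)·1+(1)·2+(1)·1+(1)·-1 = -1
  [L]: (-2)·0+(-1)·0+(1)·1+(1)·1+(1)·-1 = 1
  [M]: (-2)·-1+(-1)·-1+(1)·-1+(1)·0+(1)·0 = 2
⇒ I^-1 L M^2

{"I": -1, "L": 1, "M": 2}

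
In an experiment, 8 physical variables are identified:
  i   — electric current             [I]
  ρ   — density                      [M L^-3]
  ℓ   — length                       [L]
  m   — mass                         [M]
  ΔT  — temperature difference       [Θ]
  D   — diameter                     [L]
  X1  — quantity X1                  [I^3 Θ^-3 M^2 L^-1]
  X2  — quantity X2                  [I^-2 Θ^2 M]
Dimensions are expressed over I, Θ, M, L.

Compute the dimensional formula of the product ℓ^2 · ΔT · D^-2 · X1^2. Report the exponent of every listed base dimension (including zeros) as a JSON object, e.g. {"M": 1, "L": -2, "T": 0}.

Write exponents as rows I,Θ,M,L / cols i,ρ,ℓ,m,ΔT,D,X1,X2:
  I: [ 1  0  0  0  0  0  3 -2]
  Θ: [ 0  0  0  0  1  0 -3  2]
  M: [ 0  1  0  1  0  0  2  1]
  L: [ 0 -3  1  0  0  1 -1  0]
  [I]: (2)·0+(1)·0+(-2)·0+(2)·3 = 6
  [Θ]: (2)·0+(1)·1+(-2)·0+(2)·-3 = -5
  [M]: (2)·0+(1)·0+(-2)·0+(2)·2 = 4
  [L]: (2)·1+(1)·0+(-2)·1+(2)·-1 = -2
⇒ I^6 Θ^-5 M^4 L^-2

{"I": 6, "Θ": -5, "M": 4, "L": -2}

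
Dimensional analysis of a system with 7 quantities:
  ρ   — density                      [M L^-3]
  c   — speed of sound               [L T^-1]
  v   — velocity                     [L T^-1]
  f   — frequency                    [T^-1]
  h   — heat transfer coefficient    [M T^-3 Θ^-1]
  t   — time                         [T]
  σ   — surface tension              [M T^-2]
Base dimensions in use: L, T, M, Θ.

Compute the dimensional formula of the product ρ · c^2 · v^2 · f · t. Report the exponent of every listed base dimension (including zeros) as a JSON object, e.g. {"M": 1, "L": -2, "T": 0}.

Dimensional matrix (L×T×M×Θ by ρ×c×v×f×h×t×σ):
  L: [-3  1  1  0  0  0  0]
  T: [ 0 -1 -1 -1 -3  1 -2]
  M: [ 1  0  0  0  1  0  1]
  Θ: [ 0  0  0  0 -1  0  0]
  [L]: (1)·-3+(2)·1+(2)·1+(1)·0+(1)·0 = 1
  [T]: (1)·0+(2)·-1+(2)·-1+(1)·-1+(1)·1 = -4
  [M]: (1)·1+(2)·0+(2)·0+(1)·0+(1)·0 = 1
  [Θ]: (1)·0+(2)·0+(2)·0+(1)·0+(1)·0 = 0
⇒ L T^-4 M

{"L": 1, "T": -4, "M": 1, "Θ": 0}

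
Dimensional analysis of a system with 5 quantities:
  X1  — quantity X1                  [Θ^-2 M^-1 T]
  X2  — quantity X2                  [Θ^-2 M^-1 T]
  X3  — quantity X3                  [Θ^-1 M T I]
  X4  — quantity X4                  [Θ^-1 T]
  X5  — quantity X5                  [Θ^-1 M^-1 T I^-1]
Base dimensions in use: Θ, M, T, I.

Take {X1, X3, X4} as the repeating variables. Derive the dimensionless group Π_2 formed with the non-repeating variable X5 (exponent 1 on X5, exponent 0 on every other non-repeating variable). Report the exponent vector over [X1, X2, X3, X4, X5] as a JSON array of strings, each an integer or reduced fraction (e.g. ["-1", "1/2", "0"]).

["0", "0", "1", "-2", "1"]

Write exponents as rows Θ,M,T,I / cols X1,X2,X3,X4,X5:
  Θ: [-2 -2 -1 -1 -1]
  M: [-1 -1  1  0 -1]
  T: [ 1  1  1  1  1]
  I: [ 0  0  1  0 -1]
Echelon form has 3 nonzero rows (pivots: X1,X3,X4)
Repeat: X1,X3,X4; free: X2,X5
RREF:
  r0: [   1    1    0    0    0]
  r1: [   0    0    1    0   -1]
  r2: [   0    0    0    1    2]
  r3: [   0    0    0    0    0]
Fix exponent of X5 at 1, X2 at 0; solve each RREF row for its pivot's exponent:
  r0: exp(X1) + (0)·1 = 0 ⇒ exp(X1) = 0
  r1: exp(X3) + (-1)·1 = 0 ⇒ exp(X3) = 1
  r2: exp(X4) + (2)·1 = 0 ⇒ exp(X4) = -2
Π_2 = X3 · X4^-2 · X5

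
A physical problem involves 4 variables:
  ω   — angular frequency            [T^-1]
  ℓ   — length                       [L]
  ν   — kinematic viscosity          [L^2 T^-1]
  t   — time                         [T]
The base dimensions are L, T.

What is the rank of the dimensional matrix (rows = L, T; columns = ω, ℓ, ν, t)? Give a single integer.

Exponent matrix [L,T] × [ω,ℓ,ν,t]:
  L: [ 0  1  2  0]
  T: [-1  0 -1  1]
RREF → pivots at {ω,ℓ} ⇒ r = 2

2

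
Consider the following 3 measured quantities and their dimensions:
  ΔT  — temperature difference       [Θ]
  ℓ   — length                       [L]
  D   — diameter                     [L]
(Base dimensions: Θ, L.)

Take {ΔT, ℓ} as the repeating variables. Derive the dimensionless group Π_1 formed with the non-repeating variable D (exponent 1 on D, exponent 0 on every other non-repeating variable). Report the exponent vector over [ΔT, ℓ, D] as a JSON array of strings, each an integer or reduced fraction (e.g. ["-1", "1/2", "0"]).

Exponent matrix [Θ,L] × [ΔT,ℓ,D]:
  Θ: [ 1  0  0]
  L: [ 0  1  1]
RREF → pivots at {ΔT,ℓ} ⇒ r = 2
Pivot set = {ΔT,ℓ}, free = {D}
RREF:
  r0: [   1    0    0]
  r1: [   0    1    1]
Fix exponent of D at 1; solve each RREF row for its pivot's exponent:
  r0: exp(ΔT) + (0)·1 = 0 ⇒ exp(ΔT) = 0
  r1: exp(ℓ) + (1)·1 = 0 ⇒ exp(ℓ) = -1
Π_1 = ℓ^-1 · D

["0", "-1", "1"]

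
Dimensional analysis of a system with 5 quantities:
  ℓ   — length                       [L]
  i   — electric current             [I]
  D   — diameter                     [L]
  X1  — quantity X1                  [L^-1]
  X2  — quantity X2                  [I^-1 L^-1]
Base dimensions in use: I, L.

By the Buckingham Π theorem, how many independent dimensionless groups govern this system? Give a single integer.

3

Dimensional matrix (I×L by ℓ×i×D×X1×X2):
  I: [ 0  1  0  0 -1]
  L: [ 1  0  1 -1 -1]
RREF → pivots at {ℓ,i} ⇒ r = 2
Π count = n − r = 5 − 2 = 3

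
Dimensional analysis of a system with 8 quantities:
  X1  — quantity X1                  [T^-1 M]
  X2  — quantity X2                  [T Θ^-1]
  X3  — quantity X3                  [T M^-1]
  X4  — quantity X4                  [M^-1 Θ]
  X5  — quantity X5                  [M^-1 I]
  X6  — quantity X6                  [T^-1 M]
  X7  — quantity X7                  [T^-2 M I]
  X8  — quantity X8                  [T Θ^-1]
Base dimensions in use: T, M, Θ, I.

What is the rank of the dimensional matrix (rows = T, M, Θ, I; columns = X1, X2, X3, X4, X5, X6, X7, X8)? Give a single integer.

Exponent matrix [T,M,Θ,I] × [X1,X2,X3,X4,X5,X6,X7,X8]:
  T: [-1  1  1  0  0 -1 -2  1]
  M: [ 1  0 -1 -1 -1  1  1  0]
  Θ: [ 0 -1  0  1  0  0  0 -1]
  I: [ 0  0  0  0  1  0  1  0]
Row reduction gives pivot columns X1,X2,X5; rank = 3

3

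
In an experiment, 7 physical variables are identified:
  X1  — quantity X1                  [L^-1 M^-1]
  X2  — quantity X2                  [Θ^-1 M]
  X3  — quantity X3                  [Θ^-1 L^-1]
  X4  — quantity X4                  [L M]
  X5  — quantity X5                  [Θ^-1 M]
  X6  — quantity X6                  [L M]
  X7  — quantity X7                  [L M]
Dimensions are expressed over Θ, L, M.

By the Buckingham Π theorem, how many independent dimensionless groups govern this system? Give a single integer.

Dimensional matrix (Θ×L×M by X1×X2×X3×X4×X5×X6×X7):
  Θ: [ 0 -1 -1  0 -1  0  0]
  L: [-1  0 -1  1  0  1  1]
  M: [-1  1  0  1  1  1  1]
Row reduction gives pivot columns X1,X2; rank = 2
7 vars − rank 2 = 5 Π groups

5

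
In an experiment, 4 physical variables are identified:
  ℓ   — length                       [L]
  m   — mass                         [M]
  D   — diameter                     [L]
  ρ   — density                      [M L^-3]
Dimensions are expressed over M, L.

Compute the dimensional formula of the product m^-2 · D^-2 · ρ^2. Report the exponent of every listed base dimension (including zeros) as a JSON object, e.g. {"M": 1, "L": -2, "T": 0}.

Dimensional matrix (M×L by ℓ×m×D×ρ):
  M: [ 0  1  0  1]
  L: [ 1  0  1 -3]
  [M]: (-2)·1+(-2)·0+(2)·1 = 0
  [L]: (-2)·0+(-2)·1+(2)·-3 = -8
⇒ L^-8

{"M": 0, "L": -8}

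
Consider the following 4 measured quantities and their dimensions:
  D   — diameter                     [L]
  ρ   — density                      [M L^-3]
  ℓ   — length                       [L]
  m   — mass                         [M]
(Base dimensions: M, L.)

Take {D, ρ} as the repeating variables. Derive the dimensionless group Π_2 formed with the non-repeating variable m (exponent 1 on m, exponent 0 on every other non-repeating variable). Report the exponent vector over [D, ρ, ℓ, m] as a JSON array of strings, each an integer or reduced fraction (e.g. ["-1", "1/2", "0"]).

["-3", "-1", "0", "1"]

Dimensional matrix (M×L by D×ρ×ℓ×m):
  M: [ 0  1  0  1]
  L: [ 1 -3  1  0]
Echelon form has 2 nonzero rows (pivots: D,ρ)
Pivot set = {D,ρ}, free = {ℓ,m}
RREF:
  r0: [   1    0    1    3]
  r1: [   0    1    0    1]
Fix exponent of m at 1, ℓ at 0; solve each RREF row for its pivot's exponent:
  r0: exp(D) + (3)·1 = 0 ⇒ exp(D) = -3
  r1: exp(ρ) + (1)·1 = 0 ⇒ exp(ρ) = -1
Π_2 = D^-3 · ρ^-1 · m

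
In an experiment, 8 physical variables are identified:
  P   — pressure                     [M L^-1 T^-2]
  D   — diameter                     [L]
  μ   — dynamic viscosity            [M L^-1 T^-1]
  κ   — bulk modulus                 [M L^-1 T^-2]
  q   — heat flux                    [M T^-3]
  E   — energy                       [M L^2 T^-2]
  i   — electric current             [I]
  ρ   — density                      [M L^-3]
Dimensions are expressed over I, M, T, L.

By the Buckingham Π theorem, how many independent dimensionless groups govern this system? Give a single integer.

4

Write exponents as rows I,M,T,L / cols P,D,μ,κ,q,E,i,ρ:
  I: [ 0  0  0  0  0  0  1  0]
  M: [ 1  0  1  1  1  1  0  1]
  T: [-2  0 -1 -2 -3 -2  0  0]
  L: [-1  1 -1 -1  0  2  0 -3]
RREF → pivots at {P,D,μ,i} ⇒ r = 4
Π count = n − r = 8 − 4 = 4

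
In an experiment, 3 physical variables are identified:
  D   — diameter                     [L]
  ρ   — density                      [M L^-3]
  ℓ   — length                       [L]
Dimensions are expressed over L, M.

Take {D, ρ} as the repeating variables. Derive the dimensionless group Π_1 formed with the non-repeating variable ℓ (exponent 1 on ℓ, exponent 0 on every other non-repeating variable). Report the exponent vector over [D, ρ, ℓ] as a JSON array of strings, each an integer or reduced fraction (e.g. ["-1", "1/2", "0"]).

Dimensional matrix (L×M by D×ρ×ℓ):
  L: [ 1 -3  1]
  M: [ 0  1  0]
Echelon form has 2 nonzero rows (pivots: D,ρ)
Repeat: D,ρ; free: ℓ
RREF:
  r0: [   1    0    1]
  r1: [   0    1    0]
Fix exponent of ℓ at 1; solve each RREF row for its pivot's exponent:
  r0: exp(D) + (1)·1 = 0 ⇒ exp(D) = -1
  r1: exp(ρ) + (0)·1 = 0 ⇒ exp(ρ) = 0
Π_1 = D^-1 · ℓ

["-1", "0", "1"]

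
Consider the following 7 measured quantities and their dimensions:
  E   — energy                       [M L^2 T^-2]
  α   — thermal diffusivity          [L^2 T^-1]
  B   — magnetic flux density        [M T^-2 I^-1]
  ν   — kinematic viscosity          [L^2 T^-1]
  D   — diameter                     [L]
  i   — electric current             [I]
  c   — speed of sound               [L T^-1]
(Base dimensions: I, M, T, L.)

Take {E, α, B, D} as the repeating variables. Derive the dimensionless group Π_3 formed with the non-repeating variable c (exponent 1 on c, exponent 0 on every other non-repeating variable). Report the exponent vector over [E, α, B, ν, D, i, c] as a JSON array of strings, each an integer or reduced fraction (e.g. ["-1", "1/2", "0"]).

["0", "-1", "0", "0", "1", "0", "1"]

Exponent matrix [I,M,T,L] × [E,α,B,ν,D,i,c]:
  I: [ 0  0 -1  0  0  1  0]
  M: [ 1  0  1  0  0  0  0]
  T: [-2 -1 -2 -1  0  0 -1]
  L: [ 2  2  0  2  1  0  1]
RREF → pivots at {E,α,B,D} ⇒ r = 4
Repeat: E,α,B,D; free: ν,i,c
RREF:
  r0: [   1    0    0    0    0    1    0]
  r1: [   0    1    0    1    0    0    1]
  r2: [   0    0    1    0    0   -1    0]
  r3: [   0    0    0    0    1   -2   -1]
Fix exponent of c at 1, ν at 0, i at 0; solve each RREF row for its pivot's exponent:
  r0: exp(E) + (0)·1 = 0 ⇒ exp(E) = 0
  r1: exp(α) + (1)·1 = 0 ⇒ exp(α) = -1
  r2: exp(B) + (0)·1 = 0 ⇒ exp(B) = 0
  r3: exp(D) + (-1)·1 = 0 ⇒ exp(D) = 1
Π_3 = α^-1 · D · c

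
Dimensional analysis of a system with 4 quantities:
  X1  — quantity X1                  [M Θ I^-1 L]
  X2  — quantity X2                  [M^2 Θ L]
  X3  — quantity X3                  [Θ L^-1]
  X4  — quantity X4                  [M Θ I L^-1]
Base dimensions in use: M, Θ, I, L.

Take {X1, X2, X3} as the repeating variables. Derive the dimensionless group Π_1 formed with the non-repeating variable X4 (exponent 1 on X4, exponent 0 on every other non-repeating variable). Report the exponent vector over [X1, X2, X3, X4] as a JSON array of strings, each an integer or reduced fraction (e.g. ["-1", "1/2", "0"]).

Dimensional matrix (M×Θ×I×L by X1×X2×X3×X4):
  M: [ 1  2  0  1]
  Θ: [ 1  1  1  1]
  I: [-1  0  0  1]
  L: [ 1  1 -1 -1]
Echelon form has 3 nonzero rows (pivots: X1,X2,X3)
Repeat: X1,X2,X3; free: X4
RREF:
  r0: [   1    0    0   -1]
  r1: [   0    1    0    1]
  r2: [   0    0    1    1]
  r3: [   0    0    0    0]
Fix exponent of X4 at 1; solve each RREF row for its pivot's exponent:
  r0: exp(X1) + (-1)·1 = 0 ⇒ exp(X1) = 1
  r1: exp(X2) + (1)·1 = 0 ⇒ exp(X2) = -1
  r2: exp(X3) + (1)·1 = 0 ⇒ exp(X3) = -1
Π_1 = X1 · X2^-1 · X3^-1 · X4

["1", "-1", "-1", "1"]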